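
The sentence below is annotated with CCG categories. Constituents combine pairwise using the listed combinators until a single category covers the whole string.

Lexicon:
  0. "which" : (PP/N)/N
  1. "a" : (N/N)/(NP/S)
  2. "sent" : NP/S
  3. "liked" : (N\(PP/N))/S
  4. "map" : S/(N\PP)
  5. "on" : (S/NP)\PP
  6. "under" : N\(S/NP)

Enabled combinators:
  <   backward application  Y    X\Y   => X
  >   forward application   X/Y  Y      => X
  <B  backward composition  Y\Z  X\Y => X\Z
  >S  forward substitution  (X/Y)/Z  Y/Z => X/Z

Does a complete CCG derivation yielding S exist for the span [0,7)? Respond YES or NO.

(PP/N)/N (N/N)/(NP/S) NP/S (N\(PP/N))/S S/(N\PP) (S/NP)\PP N\(S/NP)
CKY chart[0,7] = {N}; S ∉ chart

NO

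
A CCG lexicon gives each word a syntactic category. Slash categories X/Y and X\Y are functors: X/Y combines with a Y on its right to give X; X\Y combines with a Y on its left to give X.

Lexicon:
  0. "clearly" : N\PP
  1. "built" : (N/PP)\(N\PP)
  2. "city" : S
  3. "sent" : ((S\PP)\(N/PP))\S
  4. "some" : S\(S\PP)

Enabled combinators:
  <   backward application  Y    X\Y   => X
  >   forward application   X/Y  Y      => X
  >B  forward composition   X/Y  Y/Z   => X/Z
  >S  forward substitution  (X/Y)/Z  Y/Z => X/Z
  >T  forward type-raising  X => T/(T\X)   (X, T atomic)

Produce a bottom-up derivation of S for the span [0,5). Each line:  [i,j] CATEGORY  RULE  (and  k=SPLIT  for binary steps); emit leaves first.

[0,5] S   <
  [0,4] S\PP   <
    [0,2] N/PP   <
      [0,1] "clearly" : N\PP
      [1,2] "built" : (N/PP)\(N\PP)
    [2,4] (S\PP)\(N/PP)   <
      [2,3] "city" : S
      [3,4] "sent" : ((S\PP)\(N/PP))\S
  [4,5] "some" : S\(S\PP)

[0,1] N\PP  lex  "clearly"
[1,2] (N/PP)\(N\PP)  lex  "built"
[0,2] N/PP  <  k=1
[2,3] S  lex  "city"
[3,4] ((S\PP)\(N/PP))\S  lex  "sent"
[2,4] (S\PP)\(N/PP)  <  k=3
[0,4] S\PP  <  k=2
[4,5] S\(S\PP)  lex  "some"
[0,5] S  <  k=4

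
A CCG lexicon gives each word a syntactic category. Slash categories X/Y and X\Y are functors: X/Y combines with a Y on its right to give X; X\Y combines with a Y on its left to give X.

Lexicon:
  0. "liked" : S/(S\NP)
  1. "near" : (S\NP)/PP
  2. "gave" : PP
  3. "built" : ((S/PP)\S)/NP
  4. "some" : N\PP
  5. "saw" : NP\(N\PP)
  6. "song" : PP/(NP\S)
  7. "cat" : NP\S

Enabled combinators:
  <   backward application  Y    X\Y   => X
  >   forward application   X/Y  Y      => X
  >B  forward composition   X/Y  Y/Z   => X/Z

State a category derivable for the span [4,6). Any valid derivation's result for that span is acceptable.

[0,8] S   >
  [0,6] S/PP   <
    [0,3] S   >
      [0,2] S/PP   >B
        [0,1] "liked" : S/(S\NP)
        [1,2] "near" : (S\NP)/PP
      [2,3] "gave" : PP
    [3,6] (S/PP)\S   >
      [3,4] "built" : ((S/PP)\S)/NP
      [4,6] NP   <
        [4,5] "some" : N\PP
        [5,6] "saw" : NP\(N\PP)
  [6,8] PP   >
    [6,7] "song" : PP/(NP\S)
    [7,8] "cat" : NP\S

NP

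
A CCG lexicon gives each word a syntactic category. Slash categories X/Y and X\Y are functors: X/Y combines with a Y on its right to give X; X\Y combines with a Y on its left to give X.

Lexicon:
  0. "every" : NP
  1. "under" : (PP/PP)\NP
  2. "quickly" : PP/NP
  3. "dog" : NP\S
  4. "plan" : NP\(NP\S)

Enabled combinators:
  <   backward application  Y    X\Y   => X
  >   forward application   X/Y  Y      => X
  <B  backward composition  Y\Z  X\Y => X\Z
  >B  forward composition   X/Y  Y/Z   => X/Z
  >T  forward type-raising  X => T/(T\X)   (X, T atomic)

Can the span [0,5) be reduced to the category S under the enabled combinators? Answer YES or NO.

NO

NP (PP/PP)\NP PP/NP NP\S NP\(NP\S)
CKY chart[0,5] = {N/(N\PP), NP/(NP\PP), PP, PP/(NP\NP), PP/(PP\PP), S/(S\PP)}; S ∉ chart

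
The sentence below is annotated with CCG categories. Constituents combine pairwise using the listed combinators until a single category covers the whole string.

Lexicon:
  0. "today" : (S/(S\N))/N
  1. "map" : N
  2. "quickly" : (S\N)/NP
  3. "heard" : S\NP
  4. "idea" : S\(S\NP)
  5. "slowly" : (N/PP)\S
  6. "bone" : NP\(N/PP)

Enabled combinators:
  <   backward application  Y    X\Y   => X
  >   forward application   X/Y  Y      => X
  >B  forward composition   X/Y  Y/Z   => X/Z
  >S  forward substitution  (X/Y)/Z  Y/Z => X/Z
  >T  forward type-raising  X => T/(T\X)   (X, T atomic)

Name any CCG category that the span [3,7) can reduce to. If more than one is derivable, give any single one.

NP

[0,7] S   >
  [0,2] S/(S\N)   >
    [0,1] "today" : (S/(S\N))/N
    [1,2] "map" : N
  [2,7] S\N   >
    [2,3] "quickly" : (S\N)/NP
    [3,7] NP   <
      [3,6] N/PP   <
        [3,5] S   <
          [3,4] "heard" : S\NP
          [4,5] "idea" : S\(S\NP)
        [5,6] "slowly" : (N/PP)\S
      [6,7] "bone" : NP\(N/PP)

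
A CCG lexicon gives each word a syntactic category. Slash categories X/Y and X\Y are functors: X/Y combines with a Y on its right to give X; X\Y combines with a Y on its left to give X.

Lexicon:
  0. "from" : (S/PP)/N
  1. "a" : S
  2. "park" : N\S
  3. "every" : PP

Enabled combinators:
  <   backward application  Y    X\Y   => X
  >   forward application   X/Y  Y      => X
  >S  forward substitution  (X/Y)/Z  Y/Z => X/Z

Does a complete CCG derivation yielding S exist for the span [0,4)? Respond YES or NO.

YES

[0,4] S   >
  [0,3] S/PP   >
    [0,1] "from" : (S/PP)/N
    [1,3] N   <
      [1,2] "a" : S
      [2,3] "park" : N\S
  [3,4] "every" : PP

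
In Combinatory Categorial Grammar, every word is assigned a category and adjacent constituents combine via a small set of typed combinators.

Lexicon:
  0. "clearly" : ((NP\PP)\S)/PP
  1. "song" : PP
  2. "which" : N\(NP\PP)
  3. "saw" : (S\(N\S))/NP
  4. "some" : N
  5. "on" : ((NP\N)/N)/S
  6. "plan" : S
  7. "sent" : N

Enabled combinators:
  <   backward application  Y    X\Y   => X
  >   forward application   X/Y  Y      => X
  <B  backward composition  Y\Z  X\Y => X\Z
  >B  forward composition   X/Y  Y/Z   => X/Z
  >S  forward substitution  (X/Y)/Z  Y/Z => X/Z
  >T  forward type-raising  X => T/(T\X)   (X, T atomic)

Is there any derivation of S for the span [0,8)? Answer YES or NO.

YES

[0,8] S   <
  [0,3] N\S   <B
    [0,2] (NP\PP)\S   >
      [0,1] "clearly" : ((NP\PP)\S)/PP
      [1,2] "song" : PP
    [2,3] "which" : N\(NP\PP)
  [3,8] S\(N\S)   >
    [3,4] "saw" : (S\(N\S))/NP
    [4,8] NP   >
      [4,5] NP/(NP\N)   >T
        [4,5] "some" : N
      [5,8] NP\N   >
        [5,7] (NP\N)/N   >
          [5,6] "on" : ((NP\N)/N)/S
          [6,7] "plan" : S
        [7,8] "sent" : N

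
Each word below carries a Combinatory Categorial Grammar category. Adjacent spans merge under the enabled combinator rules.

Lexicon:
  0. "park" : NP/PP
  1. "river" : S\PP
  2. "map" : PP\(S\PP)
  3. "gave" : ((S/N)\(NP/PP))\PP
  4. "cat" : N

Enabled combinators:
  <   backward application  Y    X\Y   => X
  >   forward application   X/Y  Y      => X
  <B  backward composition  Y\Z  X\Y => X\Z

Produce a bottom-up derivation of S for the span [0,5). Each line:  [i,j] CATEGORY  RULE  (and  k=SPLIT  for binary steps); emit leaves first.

[0,5] S   >
  [0,4] S/N   <
    [0,1] "park" : NP/PP
    [1,4] (S/N)\(NP/PP)   <
      [1,3] PP   <
        [1,2] "river" : S\PP
        [2,3] "map" : PP\(S\PP)
      [3,4] "gave" : ((S/N)\(NP/PP))\PP
  [4,5] "cat" : N

[0,1] NP/PP  lex  "park"
[1,2] S\PP  lex  "river"
[2,3] PP\(S\PP)  lex  "map"
[1,3] PP  <  k=2
[3,4] ((S/N)\(NP/PP))\PP  lex  "gave"
[1,4] (S/N)\(NP/PP)  <  k=3
[0,4] S/N  <  k=1
[4,5] N  lex  "cat"
[0,5] S  >  k=4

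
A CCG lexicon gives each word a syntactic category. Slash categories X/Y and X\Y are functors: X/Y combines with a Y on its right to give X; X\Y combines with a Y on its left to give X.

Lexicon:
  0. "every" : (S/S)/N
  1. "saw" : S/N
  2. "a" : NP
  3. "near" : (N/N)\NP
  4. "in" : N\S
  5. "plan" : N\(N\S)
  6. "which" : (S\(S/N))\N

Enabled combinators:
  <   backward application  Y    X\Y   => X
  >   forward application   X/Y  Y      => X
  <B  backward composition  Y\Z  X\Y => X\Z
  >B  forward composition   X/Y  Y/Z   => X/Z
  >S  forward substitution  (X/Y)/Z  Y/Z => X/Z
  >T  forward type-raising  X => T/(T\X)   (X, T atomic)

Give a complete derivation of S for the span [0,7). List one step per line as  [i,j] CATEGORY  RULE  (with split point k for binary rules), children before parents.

[0,7] S   <
  [0,4] S/N   >B
    [0,2] S/N   >S
      [0,1] "every" : (S/S)/N
      [1,2] "saw" : S/N
    [2,4] N/N   <
      [2,3] "a" : NP
      [3,4] "near" : (N/N)\NP
  [4,7] S\(S/N)   <
    [4,6] N   <
      [4,5] "in" : N\S
      [5,6] "plan" : N\(N\S)
    [6,7] "which" : (S\(S/N))\N

[0,1] (S/S)/N  lex  "every"
[1,2] S/N  lex  "saw"
[0,2] S/N  >S  k=1
[2,3] NP  lex  "a"
[3,4] (N/N)\NP  lex  "near"
[2,4] N/N  <  k=3
[0,4] S/N  >B  k=2
[4,5] N\S  lex  "in"
[5,6] N\(N\S)  lex  "plan"
[4,6] N  <  k=5
[6,7] (S\(S/N))\N  lex  "which"
[4,7] S\(S/N)  <  k=6
[0,7] S  <  k=4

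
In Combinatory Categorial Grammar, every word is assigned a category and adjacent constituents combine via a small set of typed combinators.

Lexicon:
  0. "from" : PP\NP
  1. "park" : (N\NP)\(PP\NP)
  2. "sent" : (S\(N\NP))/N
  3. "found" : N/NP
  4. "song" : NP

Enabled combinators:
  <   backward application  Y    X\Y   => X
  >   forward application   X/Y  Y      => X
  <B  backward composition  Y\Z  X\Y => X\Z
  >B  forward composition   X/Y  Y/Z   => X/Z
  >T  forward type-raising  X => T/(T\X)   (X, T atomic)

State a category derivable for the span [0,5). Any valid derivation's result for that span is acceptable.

S

[0,5] S   <
  [0,2] N\NP   <
    [0,1] "from" : PP\NP
    [1,2] "park" : (N\NP)\(PP\NP)
  [2,5] S\(N\NP)   >
    [2,3] "sent" : (S\(N\NP))/N
    [3,5] N   >
      [3,4] "found" : N/NP
      [4,5] "song" : NP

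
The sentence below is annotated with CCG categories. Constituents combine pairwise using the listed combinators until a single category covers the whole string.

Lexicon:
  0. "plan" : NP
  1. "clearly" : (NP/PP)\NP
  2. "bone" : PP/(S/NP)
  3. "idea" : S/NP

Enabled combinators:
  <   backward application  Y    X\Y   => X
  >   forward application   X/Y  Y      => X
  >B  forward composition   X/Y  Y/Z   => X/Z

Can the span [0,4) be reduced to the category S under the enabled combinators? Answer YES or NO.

NP (NP/PP)\NP PP/(S/NP) S/NP
CKY chart[0,4] = {NP}; S ∉ chart

NO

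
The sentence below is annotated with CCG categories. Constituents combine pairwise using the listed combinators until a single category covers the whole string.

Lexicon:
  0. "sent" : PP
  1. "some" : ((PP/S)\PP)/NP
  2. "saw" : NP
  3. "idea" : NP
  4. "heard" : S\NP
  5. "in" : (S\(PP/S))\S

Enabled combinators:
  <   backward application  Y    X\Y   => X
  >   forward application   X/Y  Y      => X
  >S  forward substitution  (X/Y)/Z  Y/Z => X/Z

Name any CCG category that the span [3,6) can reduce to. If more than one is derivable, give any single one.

[0,6] S   <
  [0,3] PP/S   <
    [0,1] "sent" : PP
    [1,3] (PP/S)\PP   >
      [1,2] "some" : ((PP/S)\PP)/NP
      [2,3] "saw" : NP
  [3,6] S\(PP/S)   <
    [3,5] S   <
      [3,4] "idea" : NP
      [4,5] "heard" : S\NP
    [5,6] "in" : (S\(PP/S))\S

S\(PP/S)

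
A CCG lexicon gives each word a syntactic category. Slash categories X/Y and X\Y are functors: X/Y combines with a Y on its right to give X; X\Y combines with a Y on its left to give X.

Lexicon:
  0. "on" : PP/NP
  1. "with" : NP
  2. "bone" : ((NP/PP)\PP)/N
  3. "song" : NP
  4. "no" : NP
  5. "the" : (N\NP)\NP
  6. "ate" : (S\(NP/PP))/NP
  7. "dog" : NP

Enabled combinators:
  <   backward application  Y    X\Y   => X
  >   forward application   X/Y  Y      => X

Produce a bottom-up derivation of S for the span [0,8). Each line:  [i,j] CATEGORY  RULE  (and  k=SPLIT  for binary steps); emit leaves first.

[0,8] S   <
  [0,6] NP/PP   <
    [0,2] PP   >
      [0,1] "on" : PP/NP
      [1,2] "with" : NP
    [2,6] (NP/PP)\PP   >
      [2,3] "bone" : ((NP/PP)\PP)/N
      [3,6] N   <
        [3,4] "song" : NP
        [4,6] N\NP   <
          [4,5] "no" : NP
          [5,6] "the" : (N\NP)\NP
  [6,8] S\(NP/PP)   >
    [6,7] "ate" : (S\(NP/PP))/NP
    [7,8] "dog" : NP

[0,1] PP/NP  lex  "on"
[1,2] NP  lex  "with"
[0,2] PP  >  k=1
[2,3] ((NP/PP)\PP)/N  lex  "bone"
[3,4] NP  lex  "song"
[4,5] NP  lex  "no"
[5,6] (N\NP)\NP  lex  "the"
[4,6] N\NP  <  k=5
[3,6] N  <  k=4
[2,6] (NP/PP)\PP  >  k=3
[0,6] NP/PP  <  k=2
[6,7] (S\(NP/PP))/NP  lex  "ate"
[7,8] NP  lex  "dog"
[6,8] S\(NP/PP)  >  k=7
[0,8] S  <  k=6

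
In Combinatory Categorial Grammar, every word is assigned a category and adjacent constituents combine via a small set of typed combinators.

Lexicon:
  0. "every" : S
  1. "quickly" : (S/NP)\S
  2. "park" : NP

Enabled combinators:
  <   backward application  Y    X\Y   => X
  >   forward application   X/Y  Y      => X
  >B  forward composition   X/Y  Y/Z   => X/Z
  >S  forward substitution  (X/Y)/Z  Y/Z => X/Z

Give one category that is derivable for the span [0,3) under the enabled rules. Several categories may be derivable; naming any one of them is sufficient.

[0,3] S   >
  [0,2] S/NP   <
    [0,1] "every" : S
    [1,2] "quickly" : (S/NP)\S
  [2,3] "park" : NP

S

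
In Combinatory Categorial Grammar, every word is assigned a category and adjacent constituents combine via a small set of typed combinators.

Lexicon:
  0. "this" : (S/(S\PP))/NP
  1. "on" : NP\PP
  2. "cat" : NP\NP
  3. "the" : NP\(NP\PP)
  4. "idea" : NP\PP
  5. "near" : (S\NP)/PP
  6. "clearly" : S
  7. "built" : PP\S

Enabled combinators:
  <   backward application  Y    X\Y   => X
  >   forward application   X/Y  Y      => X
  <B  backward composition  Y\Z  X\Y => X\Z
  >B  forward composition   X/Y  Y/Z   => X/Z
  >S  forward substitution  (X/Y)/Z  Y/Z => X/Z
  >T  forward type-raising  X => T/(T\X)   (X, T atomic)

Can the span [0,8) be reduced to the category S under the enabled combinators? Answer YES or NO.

YES

[0,8] S   >
  [0,4] S/(S\PP)   >
    [0,1] "this" : (S/(S\PP))/NP
    [1,4] NP   <
      [1,3] NP\PP   <B
        [1,2] "on" : NP\PP
        [2,3] "cat" : NP\NP
      [3,4] "the" : NP\(NP\PP)
  [4,8] S\PP   <B
    [4,5] "idea" : NP\PP
    [5,8] S\NP   >
      [5,6] "near" : (S\NP)/PP
      [6,8] PP   <
        [6,7] "clearly" : S
        [7,8] "built" : PP\S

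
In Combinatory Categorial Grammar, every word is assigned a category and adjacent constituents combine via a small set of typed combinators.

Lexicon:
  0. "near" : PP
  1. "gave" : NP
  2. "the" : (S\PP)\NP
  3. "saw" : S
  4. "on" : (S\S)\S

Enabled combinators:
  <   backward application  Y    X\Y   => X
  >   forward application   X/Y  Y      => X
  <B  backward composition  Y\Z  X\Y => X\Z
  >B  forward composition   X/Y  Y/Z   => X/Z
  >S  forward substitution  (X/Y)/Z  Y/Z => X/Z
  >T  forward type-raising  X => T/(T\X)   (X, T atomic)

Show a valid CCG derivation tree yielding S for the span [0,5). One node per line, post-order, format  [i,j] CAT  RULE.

[0,1] PP  lex  "near"
[0,1] S/(S\PP)  >T
[1,2] NP  lex  "gave"
[2,3] (S\PP)\NP  lex  "the"
[1,3] S\PP  <  k=2
[3,4] S  lex  "saw"
[4,5] (S\S)\S  lex  "on"
[3,5] S\S  <  k=4
[1,5] S\PP  <B  k=3
[0,5] S  >  k=1

[0,5] S   >
  [0,1] S/(S\PP)   >T
    [0,1] "near" : PP
  [1,5] S\PP   <B
    [1,3] S\PP   <
      [1,2] "gave" : NP
      [2,3] "the" : (S\PP)\NP
    [3,5] S\S   <
      [3,4] "saw" : S
      [4,5] "on" : (S\S)\S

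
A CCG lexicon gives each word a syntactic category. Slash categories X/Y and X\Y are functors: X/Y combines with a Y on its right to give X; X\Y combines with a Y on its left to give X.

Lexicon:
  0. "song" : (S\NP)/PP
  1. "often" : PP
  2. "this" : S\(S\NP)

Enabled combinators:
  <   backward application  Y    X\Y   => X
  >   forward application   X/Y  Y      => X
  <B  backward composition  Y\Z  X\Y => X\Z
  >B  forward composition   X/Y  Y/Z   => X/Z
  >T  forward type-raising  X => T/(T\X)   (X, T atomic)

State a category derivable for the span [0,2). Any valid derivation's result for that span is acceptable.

S\NP

[0,3] S   <
  [0,2] S\NP   >
    [0,1] "song" : (S\NP)/PP
    [1,2] "often" : PP
  [2,3] "this" : S\(S\NP)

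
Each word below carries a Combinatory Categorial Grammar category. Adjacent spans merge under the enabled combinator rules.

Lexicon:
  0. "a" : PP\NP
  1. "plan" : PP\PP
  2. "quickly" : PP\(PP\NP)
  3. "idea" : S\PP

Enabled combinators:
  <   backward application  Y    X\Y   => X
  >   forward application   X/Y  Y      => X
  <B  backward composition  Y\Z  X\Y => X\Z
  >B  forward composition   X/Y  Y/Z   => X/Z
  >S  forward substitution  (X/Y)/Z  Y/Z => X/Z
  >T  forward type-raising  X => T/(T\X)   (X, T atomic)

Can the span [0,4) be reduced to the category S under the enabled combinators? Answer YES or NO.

YES

[0,4] S   <
  [0,3] PP   <
    [0,2] PP\NP   <B
      [0,1] "a" : PP\NP
      [1,2] "plan" : PP\PP
    [2,3] "quickly" : PP\(PP\NP)
  [3,4] "idea" : S\PP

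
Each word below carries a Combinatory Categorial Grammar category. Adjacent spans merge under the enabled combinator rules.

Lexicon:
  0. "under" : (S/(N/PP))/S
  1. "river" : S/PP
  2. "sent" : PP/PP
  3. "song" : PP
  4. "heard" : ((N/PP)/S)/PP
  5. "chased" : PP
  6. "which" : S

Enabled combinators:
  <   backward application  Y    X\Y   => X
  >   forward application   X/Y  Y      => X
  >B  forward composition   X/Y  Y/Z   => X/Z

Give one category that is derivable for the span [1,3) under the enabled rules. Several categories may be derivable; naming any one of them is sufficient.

[0,7] S   >
  [0,4] S/(N/PP)   >
    [0,1] "under" : (S/(N/PP))/S
    [1,4] S   >
      [1,3] S/PP   >B
        [1,2] "river" : S/PP
        [2,3] "sent" : PP/PP
      [3,4] "song" : PP
  [4,7] N/PP   >
    [4,6] (N/PP)/S   >
      [4,5] "heard" : ((N/PP)/S)/PP
      [5,6] "chased" : PP
    [6,7] "which" : S

S/PP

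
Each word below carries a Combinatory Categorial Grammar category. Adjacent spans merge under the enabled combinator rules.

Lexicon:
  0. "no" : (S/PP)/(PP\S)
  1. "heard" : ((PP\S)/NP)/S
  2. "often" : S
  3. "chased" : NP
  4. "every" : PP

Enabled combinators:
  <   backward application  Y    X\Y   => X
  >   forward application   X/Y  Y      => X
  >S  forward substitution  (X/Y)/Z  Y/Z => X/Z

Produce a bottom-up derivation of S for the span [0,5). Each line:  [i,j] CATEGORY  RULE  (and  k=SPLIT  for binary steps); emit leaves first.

[0,1] (S/PP)/(PP\S)  lex  "no"
[1,2] ((PP\S)/NP)/S  lex  "heard"
[2,3] S  lex  "often"
[1,3] (PP\S)/NP  >  k=2
[3,4] NP  lex  "chased"
[1,4] PP\S  >  k=3
[0,4] S/PP  >  k=1
[4,5] PP  lex  "every"
[0,5] S  >  k=4

[0,5] S   >
  [0,4] S/PP   >
    [0,1] "no" : (S/PP)/(PP\S)
    [1,4] PP\S   >
      [1,3] (PP\S)/NP   >
        [1,2] "heard" : ((PP\S)/NP)/S
        [2,3] "often" : S
      [3,4] "chased" : NP
  [4,5] "every" : PP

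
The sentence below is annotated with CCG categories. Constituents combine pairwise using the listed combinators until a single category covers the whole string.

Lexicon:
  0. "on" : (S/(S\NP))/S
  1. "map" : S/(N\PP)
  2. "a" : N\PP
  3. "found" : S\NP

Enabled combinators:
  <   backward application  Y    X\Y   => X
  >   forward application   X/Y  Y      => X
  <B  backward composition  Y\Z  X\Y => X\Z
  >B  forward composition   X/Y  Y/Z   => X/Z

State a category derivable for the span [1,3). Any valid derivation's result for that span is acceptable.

S

[0,4] S   >
  [0,3] S/(S\NP)   >
    [0,1] "on" : (S/(S\NP))/S
    [1,3] S   >
      [1,2] "map" : S/(N\PP)
      [2,3] "a" : N\PP
  [3,4] "found" : S\NP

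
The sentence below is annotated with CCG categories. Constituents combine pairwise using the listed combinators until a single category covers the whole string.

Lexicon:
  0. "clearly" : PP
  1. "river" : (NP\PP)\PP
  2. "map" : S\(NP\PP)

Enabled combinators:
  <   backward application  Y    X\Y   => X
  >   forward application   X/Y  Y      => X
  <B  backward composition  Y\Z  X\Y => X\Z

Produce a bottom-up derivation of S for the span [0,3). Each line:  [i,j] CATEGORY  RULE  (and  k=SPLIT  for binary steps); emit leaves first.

[0,3] S   <
  [0,2] NP\PP   <
    [0,1] "clearly" : PP
    [1,2] "river" : (NP\PP)\PP
  [2,3] "map" : S\(NP\PP)

[0,1] PP  lex  "clearly"
[1,2] (NP\PP)\PP  lex  "river"
[0,2] NP\PP  <  k=1
[2,3] S\(NP\PP)  lex  "map"
[0,3] S  <  k=2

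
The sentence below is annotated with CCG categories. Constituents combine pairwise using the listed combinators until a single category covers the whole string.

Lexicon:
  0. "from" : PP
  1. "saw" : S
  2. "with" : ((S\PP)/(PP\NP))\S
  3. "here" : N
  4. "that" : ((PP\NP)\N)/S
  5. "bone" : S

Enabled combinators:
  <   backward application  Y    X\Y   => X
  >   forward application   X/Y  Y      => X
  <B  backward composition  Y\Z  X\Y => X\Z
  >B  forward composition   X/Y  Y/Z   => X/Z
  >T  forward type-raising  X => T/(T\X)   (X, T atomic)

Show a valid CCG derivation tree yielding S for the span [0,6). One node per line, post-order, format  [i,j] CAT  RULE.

[0,6] S   >
  [0,1] S/(S\PP)   >T
    [0,1] "from" : PP
  [1,6] S\PP   >
    [1,3] (S\PP)/(PP\NP)   <
      [1,2] "saw" : S
      [2,3] "with" : ((S\PP)/(PP\NP))\S
    [3,6] PP\NP   <
      [3,4] "here" : N
      [4,6] (PP\NP)\N   >
        [4,5] "that" : ((PP\NP)\N)/S
        [5,6] "bone" : S

[0,1] PP  lex  "from"
[0,1] S/(S\PP)  >T
[1,2] S  lex  "saw"
[2,3] ((S\PP)/(PP\NP))\S  lex  "with"
[1,3] (S\PP)/(PP\NP)  <  k=2
[3,4] N  lex  "here"
[4,5] ((PP\NP)\N)/S  lex  "that"
[5,6] S  lex  "bone"
[4,6] (PP\NP)\N  >  k=5
[3,6] PP\NP  <  k=4
[1,6] S\PP  >  k=3
[0,6] S  >  k=1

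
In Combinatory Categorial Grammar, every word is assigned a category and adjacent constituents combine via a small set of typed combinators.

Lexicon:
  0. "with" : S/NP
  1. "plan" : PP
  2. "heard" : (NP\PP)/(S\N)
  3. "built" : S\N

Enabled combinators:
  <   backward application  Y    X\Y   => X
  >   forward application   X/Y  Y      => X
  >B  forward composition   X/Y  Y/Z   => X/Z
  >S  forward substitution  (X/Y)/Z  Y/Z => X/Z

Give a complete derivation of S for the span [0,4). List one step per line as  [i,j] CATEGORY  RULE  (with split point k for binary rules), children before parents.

[0,1] S/NP  lex  "with"
[1,2] PP  lex  "plan"
[2,3] (NP\PP)/(S\N)  lex  "heard"
[3,4] S\N  lex  "built"
[2,4] NP\PP  >  k=3
[1,4] NP  <  k=2
[0,4] S  >  k=1

[0,4] S   >
  [0,1] "with" : S/NP
  [1,4] NP   <
    [1,2] "plan" : PP
    [2,4] NP\PP   >
      [2,3] "heard" : (NP\PP)/(S\N)
      [3,4] "built" : S\N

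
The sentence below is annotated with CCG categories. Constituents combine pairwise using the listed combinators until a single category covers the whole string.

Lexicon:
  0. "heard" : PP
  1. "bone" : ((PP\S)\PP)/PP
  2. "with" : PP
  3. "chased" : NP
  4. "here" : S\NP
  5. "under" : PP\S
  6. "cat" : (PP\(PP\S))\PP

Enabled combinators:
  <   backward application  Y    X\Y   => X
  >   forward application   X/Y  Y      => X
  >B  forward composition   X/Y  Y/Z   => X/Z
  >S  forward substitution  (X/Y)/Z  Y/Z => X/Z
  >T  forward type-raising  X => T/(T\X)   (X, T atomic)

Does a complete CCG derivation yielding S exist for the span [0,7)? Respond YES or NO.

PP ((PP\S)\PP)/PP PP NP S\NP PP\S (PP\(PP\S))\PP
CKY chart[0,7] = {N/(N\PP), NP/(NP\PP), PP, PP/(PP\PP), S/(S\PP)}; S ∉ chart

NO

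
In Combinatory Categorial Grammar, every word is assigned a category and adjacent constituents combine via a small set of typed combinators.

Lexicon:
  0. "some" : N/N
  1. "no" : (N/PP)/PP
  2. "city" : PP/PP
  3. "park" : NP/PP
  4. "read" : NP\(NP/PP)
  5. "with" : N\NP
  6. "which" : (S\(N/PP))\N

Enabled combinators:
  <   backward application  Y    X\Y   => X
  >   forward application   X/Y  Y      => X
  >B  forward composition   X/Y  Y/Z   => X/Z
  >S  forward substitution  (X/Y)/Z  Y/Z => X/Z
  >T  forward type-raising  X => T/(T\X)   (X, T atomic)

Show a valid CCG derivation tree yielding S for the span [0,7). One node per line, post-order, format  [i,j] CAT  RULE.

[0,7] S   <
  [0,3] N/PP   >B
    [0,1] "some" : N/N
    [1,3] N/PP   >S
      [1,2] "no" : (N/PP)/PP
      [2,3] "city" : PP/PP
  [3,7] S\(N/PP)   <
    [3,6] N   <
      [3,5] NP   <
        [3,4] "park" : NP/PP
        [4,5] "read" : NP\(NP/PP)
      [5,6] "with" : N\NP
    [6,7] "which" : (S\(N/PP))\N

[0,1] N/N  lex  "some"
[1,2] (N/PP)/PP  lex  "no"
[2,3] PP/PP  lex  "city"
[1,3] N/PP  >S  k=2
[0,3] N/PP  >B  k=1
[3,4] NP/PP  lex  "park"
[4,5] NP\(NP/PP)  lex  "read"
[3,5] NP  <  k=4
[5,6] N\NP  lex  "with"
[3,6] N  <  k=5
[6,7] (S\(N/PP))\N  lex  "which"
[3,7] S\(N/PP)  <  k=6
[0,7] S  <  k=3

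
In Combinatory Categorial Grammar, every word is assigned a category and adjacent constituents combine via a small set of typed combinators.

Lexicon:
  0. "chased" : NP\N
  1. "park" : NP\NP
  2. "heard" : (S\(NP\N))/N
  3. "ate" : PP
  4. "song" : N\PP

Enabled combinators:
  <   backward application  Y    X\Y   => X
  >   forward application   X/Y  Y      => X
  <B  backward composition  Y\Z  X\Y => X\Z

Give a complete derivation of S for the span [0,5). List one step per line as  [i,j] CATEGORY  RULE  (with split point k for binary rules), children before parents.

[0,5] S   <
  [0,2] NP\N   <B
    [0,1] "chased" : NP\N
    [1,2] "park" : NP\NP
  [2,5] S\(NP\N)   >
    [2,3] "heard" : (S\(NP\N))/N
    [3,5] N   <
      [3,4] "ate" : PP
      [4,5] "song" : N\PP

[0,1] NP\N  lex  "chased"
[1,2] NP\NP  lex  "park"
[0,2] NP\N  <B  k=1
[2,3] (S\(NP\N))/N  lex  "heard"
[3,4] PP  lex  "ate"
[4,5] N\PP  lex  "song"
[3,5] N  <  k=4
[2,5] S\(NP\N)  >  k=3
[0,5] S  <  k=2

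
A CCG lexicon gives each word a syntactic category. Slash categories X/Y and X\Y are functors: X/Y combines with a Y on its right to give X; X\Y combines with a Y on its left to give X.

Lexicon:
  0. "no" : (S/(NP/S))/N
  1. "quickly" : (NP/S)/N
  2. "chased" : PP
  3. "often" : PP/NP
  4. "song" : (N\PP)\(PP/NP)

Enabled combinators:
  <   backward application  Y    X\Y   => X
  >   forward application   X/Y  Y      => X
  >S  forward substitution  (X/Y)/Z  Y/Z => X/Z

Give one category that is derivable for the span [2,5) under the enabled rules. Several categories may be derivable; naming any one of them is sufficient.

[0,5] S   >
  [0,2] S/N   >S
    [0,1] "no" : (S/(NP/S))/N
    [1,2] "quickly" : (NP/S)/N
  [2,5] N   <
    [2,3] "chased" : PP
    [3,5] N\PP   <
      [3,4] "often" : PP/NP
      [4,5] "song" : (N\PP)\(PP/NP)

N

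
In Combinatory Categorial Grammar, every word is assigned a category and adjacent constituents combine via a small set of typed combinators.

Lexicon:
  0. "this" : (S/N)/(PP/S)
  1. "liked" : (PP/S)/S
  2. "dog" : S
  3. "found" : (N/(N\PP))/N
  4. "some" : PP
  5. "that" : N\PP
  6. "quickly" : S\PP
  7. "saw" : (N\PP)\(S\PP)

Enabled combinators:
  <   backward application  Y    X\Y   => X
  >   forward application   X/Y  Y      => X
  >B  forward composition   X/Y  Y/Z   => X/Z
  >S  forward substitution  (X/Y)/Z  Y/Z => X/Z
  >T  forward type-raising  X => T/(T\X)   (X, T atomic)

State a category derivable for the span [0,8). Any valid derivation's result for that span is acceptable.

S

[0,8] S   >
  [0,3] S/N   >
    [0,1] "this" : (S/N)/(PP/S)
    [1,3] PP/S   >
      [1,2] "liked" : (PP/S)/S
      [2,3] "dog" : S
  [3,8] N   >
    [3,6] N/(N\PP)   >
      [3,4] "found" : (N/(N\PP))/N
      [4,6] N   >
        [4,5] N/(N\PP)   >T
          [4,5] "some" : PP
        [5,6] "that" : N\PP
    [6,8] N\PP   <
      [6,7] "quickly" : S\PP
      [7,8] "saw" : (N\PP)\(S\PP)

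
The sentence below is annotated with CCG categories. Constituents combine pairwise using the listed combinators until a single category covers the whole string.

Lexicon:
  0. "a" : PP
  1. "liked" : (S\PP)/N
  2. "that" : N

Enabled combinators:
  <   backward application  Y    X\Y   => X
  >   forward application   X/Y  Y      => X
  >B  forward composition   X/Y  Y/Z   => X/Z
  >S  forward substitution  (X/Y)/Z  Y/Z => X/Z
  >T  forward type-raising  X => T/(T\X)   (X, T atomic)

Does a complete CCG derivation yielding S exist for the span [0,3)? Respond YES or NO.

[0,3] S   <
  [0,1] "a" : PP
  [1,3] S\PP   >
    [1,2] "liked" : (S\PP)/N
    [2,3] "that" : N

YES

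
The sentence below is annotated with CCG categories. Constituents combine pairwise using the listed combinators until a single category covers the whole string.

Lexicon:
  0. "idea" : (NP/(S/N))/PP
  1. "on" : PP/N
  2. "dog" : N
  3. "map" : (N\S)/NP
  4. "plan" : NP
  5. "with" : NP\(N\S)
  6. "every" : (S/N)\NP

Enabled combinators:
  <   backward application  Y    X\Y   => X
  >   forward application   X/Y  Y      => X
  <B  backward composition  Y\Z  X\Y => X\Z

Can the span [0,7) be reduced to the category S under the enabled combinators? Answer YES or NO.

NO

(NP/(S/N))/PP PP/N N (N\S)/NP NP NP\(N\S) (S/N)\NP
CKY chart[0,7] = {NP}; S ∉ chart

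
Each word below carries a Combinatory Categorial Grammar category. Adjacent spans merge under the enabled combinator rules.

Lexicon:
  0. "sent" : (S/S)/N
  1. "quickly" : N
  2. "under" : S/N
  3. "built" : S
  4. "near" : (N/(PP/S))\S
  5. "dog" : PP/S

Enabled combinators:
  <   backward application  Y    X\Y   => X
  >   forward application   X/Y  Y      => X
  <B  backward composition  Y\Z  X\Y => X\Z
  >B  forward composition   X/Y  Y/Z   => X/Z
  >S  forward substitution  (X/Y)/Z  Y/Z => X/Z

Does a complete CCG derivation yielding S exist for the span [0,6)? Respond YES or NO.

YES

[0,6] S   >
  [0,3] S/N   >B
    [0,2] S/S   >
      [0,1] "sent" : (S/S)/N
      [1,2] "quickly" : N
    [2,3] "under" : S/N
  [3,6] N   >
    [3,5] N/(PP/S)   <
      [3,4] "built" : S
      [4,5] "near" : (N/(PP/S))\S
    [5,6] "dog" : PP/S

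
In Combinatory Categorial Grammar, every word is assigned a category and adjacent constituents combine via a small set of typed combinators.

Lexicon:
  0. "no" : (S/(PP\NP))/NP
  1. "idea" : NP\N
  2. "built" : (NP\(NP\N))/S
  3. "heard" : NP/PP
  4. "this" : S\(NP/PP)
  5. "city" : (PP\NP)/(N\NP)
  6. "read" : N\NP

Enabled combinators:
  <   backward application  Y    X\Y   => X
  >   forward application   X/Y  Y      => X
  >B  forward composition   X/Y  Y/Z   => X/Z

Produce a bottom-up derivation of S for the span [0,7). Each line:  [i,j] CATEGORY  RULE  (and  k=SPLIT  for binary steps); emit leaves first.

[0,1] (S/(PP\NP))/NP  lex  "no"
[1,2] NP\N  lex  "idea"
[2,3] (NP\(NP\N))/S  lex  "built"
[3,4] NP/PP  lex  "heard"
[4,5] S\(NP/PP)  lex  "this"
[3,5] S  <  k=4
[2,5] NP\(NP\N)  >  k=3
[1,5] NP  <  k=2
[0,5] S/(PP\NP)  >  k=1
[5,6] (PP\NP)/(N\NP)  lex  "city"
[6,7] N\NP  lex  "read"
[5,7] PP\NP  >  k=6
[0,7] S  >  k=5

[0,7] S   >
  [0,5] S/(PP\NP)   >
    [0,1] "no" : (S/(PP\NP))/NP
    [1,5] NP   <
      [1,2] "idea" : NP\N
      [2,5] NP\(NP\N)   >
        [2,3] "built" : (NP\(NP\N))/S
        [3,5] S   <
          [3,4] "heard" : NP/PP
          [4,5] "this" : S\(NP/PP)
  [5,7] PP\NP   >
    [5,6] "city" : (PP\NP)/(N\NP)
    [6,7] "read" : N\NP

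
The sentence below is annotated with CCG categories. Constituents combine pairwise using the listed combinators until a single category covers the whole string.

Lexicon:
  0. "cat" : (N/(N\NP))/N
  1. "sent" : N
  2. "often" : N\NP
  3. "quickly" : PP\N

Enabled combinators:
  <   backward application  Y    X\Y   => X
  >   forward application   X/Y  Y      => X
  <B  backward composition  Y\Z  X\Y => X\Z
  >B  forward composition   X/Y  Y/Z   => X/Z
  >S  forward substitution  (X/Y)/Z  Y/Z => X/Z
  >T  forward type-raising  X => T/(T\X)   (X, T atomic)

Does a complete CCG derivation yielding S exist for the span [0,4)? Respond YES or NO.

(N/(N\NP))/N N N\NP PP\N
CKY chart[0,4] = {N/(N\PP), NP/(NP\PP), PP, PP/(PP\PP), S/(S\PP)}; S ∉ chart

NO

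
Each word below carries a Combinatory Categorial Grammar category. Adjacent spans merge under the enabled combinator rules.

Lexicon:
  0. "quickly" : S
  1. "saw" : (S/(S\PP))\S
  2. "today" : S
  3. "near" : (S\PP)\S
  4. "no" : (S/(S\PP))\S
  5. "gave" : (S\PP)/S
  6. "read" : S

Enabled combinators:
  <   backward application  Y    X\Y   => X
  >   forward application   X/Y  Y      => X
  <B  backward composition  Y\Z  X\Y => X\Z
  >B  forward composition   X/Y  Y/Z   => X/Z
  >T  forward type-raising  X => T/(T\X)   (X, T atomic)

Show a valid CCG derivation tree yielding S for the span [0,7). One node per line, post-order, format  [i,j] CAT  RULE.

[0,1] S  lex  "quickly"
[1,2] (S/(S\PP))\S  lex  "saw"
[0,2] S/(S\PP)  <  k=1
[2,3] S  lex  "today"
[3,4] (S\PP)\S  lex  "near"
[2,4] S\PP  <  k=3
[0,4] S  >  k=2
[4,5] (S/(S\PP))\S  lex  "no"
[0,5] S/(S\PP)  <  k=4
[5,6] (S\PP)/S  lex  "gave"
[6,7] S  lex  "read"
[5,7] S\PP  >  k=6
[0,7] S  >  k=5

[0,7] S   >
  [0,5] S/(S\PP)   <
    [0,4] S   >
      [0,2] S/(S\PP)   <
        [0,1] "quickly" : S
        [1,2] "saw" : (S/(S\PP))\S
      [2,4] S\PP   <
        [2,3] "today" : S
        [3,4] "near" : (S\PP)\S
    [4,5] "no" : (S/(S\PP))\S
  [5,7] S\PP   >
    [5,6] "gave" : (S\PP)/S
    [6,7] "read" : S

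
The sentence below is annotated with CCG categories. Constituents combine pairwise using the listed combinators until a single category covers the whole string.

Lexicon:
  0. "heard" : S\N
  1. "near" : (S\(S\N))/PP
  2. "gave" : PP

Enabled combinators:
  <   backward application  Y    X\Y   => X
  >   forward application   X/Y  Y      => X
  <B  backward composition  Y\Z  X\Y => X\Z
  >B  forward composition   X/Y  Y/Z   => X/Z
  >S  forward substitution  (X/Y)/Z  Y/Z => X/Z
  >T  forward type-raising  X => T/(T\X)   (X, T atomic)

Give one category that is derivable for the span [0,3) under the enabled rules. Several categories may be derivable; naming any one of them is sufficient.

S

[0,3] S   <
  [0,1] "heard" : S\N
  [1,3] S\(S\N)   >
    [1,2] "near" : (S\(S\N))/PP
    [2,3] "gave" : PP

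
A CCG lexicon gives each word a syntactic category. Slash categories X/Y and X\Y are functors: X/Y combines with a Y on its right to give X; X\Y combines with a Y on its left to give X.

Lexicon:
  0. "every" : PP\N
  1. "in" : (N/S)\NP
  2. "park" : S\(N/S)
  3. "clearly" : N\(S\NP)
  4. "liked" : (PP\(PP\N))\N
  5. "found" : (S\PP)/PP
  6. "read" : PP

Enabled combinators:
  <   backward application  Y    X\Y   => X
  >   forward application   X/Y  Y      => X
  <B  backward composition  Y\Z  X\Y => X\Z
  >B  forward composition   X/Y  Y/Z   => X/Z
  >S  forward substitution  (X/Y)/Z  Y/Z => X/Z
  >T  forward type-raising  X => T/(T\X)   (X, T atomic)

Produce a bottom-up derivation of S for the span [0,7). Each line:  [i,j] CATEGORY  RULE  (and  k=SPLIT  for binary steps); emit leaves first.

[0,1] PP\N  lex  "every"
[1,2] (N/S)\NP  lex  "in"
[2,3] S\(N/S)  lex  "park"
[1,3] S\NP  <B  k=2
[3,4] N\(S\NP)  lex  "clearly"
[1,4] N  <  k=3
[4,5] (PP\(PP\N))\N  lex  "liked"
[1,5] PP\(PP\N)  <  k=4
[0,5] PP  <  k=1
[5,6] (S\PP)/PP  lex  "found"
[6,7] PP  lex  "read"
[5,7] S\PP  >  k=6
[0,7] S  <  k=5

[0,7] S   <
  [0,5] PP   <
    [0,1] "every" : PP\N
    [1,5] PP\(PP\N)   <
      [1,4] N   <
        [1,3] S\NP   <B
          [1,2] "in" : (N/S)\NP
          [2,3] "park" : S\(N/S)
        [3,4] "clearly" : N\(S\NP)
      [4,5] "liked" : (PP\(PP\N))\N
  [5,7] S\PP   >
    [5,6] "found" : (S\PP)/PP
    [6,7] "read" : PP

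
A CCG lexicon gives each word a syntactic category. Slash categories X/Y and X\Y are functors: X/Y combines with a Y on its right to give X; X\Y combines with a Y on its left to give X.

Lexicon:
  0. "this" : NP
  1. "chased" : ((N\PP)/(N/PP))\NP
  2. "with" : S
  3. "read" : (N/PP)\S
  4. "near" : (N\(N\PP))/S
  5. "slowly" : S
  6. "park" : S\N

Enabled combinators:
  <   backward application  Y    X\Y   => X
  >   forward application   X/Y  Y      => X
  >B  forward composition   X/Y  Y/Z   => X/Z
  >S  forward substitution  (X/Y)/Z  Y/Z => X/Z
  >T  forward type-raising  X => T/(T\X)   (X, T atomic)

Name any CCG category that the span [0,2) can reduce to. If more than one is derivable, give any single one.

[0,7] S   <
  [0,6] N   <
    [0,4] N\PP   >
      [0,2] (N\PP)/(N/PP)   <
        [0,1] "this" : NP
        [1,2] "chased" : ((N\PP)/(N/PP))\NP
      [2,4] N/PP   <
        [2,3] "with" : S
        [3,4] "read" : (N/PP)\S
    [4,6] N\(N\PP)   >
      [4,5] "near" : (N\(N\PP))/S
      [5,6] "slowly" : S
  [6,7] "park" : S\N

(N\PP)/(N/PP)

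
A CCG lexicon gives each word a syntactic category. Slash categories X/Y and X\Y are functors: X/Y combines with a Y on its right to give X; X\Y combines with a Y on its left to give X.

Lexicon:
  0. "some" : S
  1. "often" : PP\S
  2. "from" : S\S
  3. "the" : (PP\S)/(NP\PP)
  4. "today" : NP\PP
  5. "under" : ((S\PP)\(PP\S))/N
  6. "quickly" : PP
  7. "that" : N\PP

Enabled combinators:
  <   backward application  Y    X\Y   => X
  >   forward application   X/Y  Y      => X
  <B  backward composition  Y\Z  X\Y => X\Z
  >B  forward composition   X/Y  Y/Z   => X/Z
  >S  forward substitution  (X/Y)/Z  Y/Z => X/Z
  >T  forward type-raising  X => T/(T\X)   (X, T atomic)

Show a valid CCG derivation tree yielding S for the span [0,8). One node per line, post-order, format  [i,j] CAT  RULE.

[0,1] S  lex  "some"
[1,2] PP\S  lex  "often"
[0,2] PP  <  k=1
[2,3] S\S  lex  "from"
[3,4] (PP\S)/(NP\PP)  lex  "the"
[4,5] NP\PP  lex  "today"
[3,5] PP\S  >  k=4
[2,5] PP\S  <B  k=3
[5,6] ((S\PP)\(PP\S))/N  lex  "under"
[6,7] PP  lex  "quickly"
[6,7] N/(N\PP)  >T
[7,8] N\PP  lex  "that"
[6,8] N  >  k=7
[5,8] (S\PP)\(PP\S)  >  k=6
[2,8] S\PP  <  k=5
[0,8] S  <  k=2

[0,8] S   <
  [0,2] PP   <
    [0,1] "some" : S
    [1,2] "often" : PP\S
  [2,8] S\PP   <
    [2,5] PP\S   <B
      [2,3] "from" : S\S
      [3,5] PP\S   >
        [3,4] "the" : (PP\S)/(NP\PP)
        [4,5] "today" : NP\PP
    [5,8] (S\PP)\(PP\S)   >
      [5,6] "under" : ((S\PP)\(PP\S))/N
      [6,8] N   >
        [6,7] N/(N\PP)   >T
          [6,7] "quickly" : PP
        [7,8] "that" : N\PP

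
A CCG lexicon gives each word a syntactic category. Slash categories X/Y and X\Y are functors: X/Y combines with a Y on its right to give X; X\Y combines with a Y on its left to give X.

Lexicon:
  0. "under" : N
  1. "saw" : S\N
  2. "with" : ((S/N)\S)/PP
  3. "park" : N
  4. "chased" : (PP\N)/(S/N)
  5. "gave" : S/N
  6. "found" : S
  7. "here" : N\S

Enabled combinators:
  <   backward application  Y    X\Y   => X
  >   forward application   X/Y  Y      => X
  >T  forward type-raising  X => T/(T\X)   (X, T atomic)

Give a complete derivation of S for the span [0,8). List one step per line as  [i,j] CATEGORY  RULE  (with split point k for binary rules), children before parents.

[0,8] S   >
  [0,6] S/N   <
    [0,2] S   >
      [0,1] S/(S\N)   >T
        [0,1] "under" : N
      [1,2] "saw" : S\N
    [2,6] (S/N)\S   >
      [2,3] "with" : ((S/N)\S)/PP
      [3,6] PP   >
        [3,4] PP/(PP\N)   >T
          [3,4] "park" : N
        [4,6] PP\N   >
          [4,5] "chased" : (PP\N)/(S/N)
          [5,6] "gave" : S/N
  [6,8] N   <
    [6,7] "found" : S
    [7,8] "here" : N\S

[0,1] N  lex  "under"
[0,1] S/(S\N)  >T
[1,2] S\N  lex  "saw"
[0,2] S  >  k=1
[2,3] ((S/N)\S)/PP  lex  "with"
[3,4] N  lex  "park"
[3,4] PP/(PP\N)  >T
[4,5] (PP\N)/(S/N)  lex  "chased"
[5,6] S/N  lex  "gave"
[4,6] PP\N  >  k=5
[3,6] PP  >  k=4
[2,6] (S/N)\S  >  k=3
[0,6] S/N  <  k=2
[6,7] S  lex  "found"
[7,8] N\S  lex  "here"
[6,8] N  <  k=7
[0,8] S  >  k=6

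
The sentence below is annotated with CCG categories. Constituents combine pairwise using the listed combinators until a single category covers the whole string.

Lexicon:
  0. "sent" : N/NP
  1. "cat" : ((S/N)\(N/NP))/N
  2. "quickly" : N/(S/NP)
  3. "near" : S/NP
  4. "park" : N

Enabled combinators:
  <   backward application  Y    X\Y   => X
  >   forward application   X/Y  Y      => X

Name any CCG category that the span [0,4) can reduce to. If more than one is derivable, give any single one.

S/N

[0,5] S   >
  [0,4] S/N   <
    [0,1] "sent" : N/NP
    [1,4] (S/N)\(N/NP)   >
      [1,2] "cat" : ((S/N)\(N/NP))/N
      [2,4] N   >
        [2,3] "quickly" : N/(S/NP)
        [3,4] "near" : S/NP
  [4,5] "park" : N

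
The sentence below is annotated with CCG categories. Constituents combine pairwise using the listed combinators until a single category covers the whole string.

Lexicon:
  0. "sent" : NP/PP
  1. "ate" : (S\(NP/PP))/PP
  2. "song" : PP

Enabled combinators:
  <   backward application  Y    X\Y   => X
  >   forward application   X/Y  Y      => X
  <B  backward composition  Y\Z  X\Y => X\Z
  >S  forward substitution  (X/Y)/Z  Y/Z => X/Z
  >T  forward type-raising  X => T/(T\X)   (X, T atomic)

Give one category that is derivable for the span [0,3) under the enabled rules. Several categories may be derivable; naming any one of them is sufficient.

[0,3] S   <
  [0,1] "sent" : NP/PP
  [1,3] S\(NP/PP)   >
    [1,2] "ate" : (S\(NP/PP))/PP
    [2,3] "song" : PP

S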